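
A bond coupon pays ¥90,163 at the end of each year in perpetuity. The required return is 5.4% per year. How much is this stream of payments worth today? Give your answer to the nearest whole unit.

¥1,669,685

Periodic rate r = 0.054 per year.
Level perpetuity: PV = PMT / r = 90,163 / (0.054) = ¥1,669,685.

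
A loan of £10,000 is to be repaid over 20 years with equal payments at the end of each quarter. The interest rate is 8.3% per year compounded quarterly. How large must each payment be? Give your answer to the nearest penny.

Level ordinary annuity; solve PV = PMT × [(1 − (1+r)^−n)/r] for PMT.
Periodic rate r = 0.083/4 per quarter; n is counted in quarters.
With n = 80: PMT = 10,000 / ([(1 − (1+r)^−n)/r]) = £257.25

£257.25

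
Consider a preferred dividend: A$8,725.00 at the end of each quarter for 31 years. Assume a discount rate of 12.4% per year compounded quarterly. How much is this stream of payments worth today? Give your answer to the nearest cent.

A$275,064.14

This is an ordinary annuity: 124 payments of A$8,725.00 at the end of each quarter.
Periodic rate r = 0.124/4 per quarter; n is counted in quarters.
PV = PMT × [(1 − (1+r)^−n)/r] = 8,725 × [1 − (1+r)^−124] / r = A$275,064.14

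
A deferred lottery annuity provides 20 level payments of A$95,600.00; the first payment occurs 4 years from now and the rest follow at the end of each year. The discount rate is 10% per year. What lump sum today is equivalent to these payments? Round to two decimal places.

A$611,492.63

Ordinary annuity of 20 payments, first payment at period 4.
Periodic rate r = 0.1 per year.
The ordinary-annuity PV formula values the stream one period before the first payment (period 3); discount that back 3 periods:
PV₀ = 95,600 × [1 − (1+r)^−20] / r × (1+r)^−3 = A$611,492.63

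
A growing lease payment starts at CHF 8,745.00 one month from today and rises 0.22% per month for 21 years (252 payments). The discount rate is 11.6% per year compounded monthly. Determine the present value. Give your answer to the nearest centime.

Periodic rate r = 0.116/12 per month; n is counted in months.
Growing ordinary annuity: PV = PMT₁ × [1 − ((1+g)/(1+r))^n] / (r − g) = 8,745 × [1 − ((1+0.0022)/(1+r))^252] / (r − 0.0022) = CHF 990,786.99.

CHF 990,786.99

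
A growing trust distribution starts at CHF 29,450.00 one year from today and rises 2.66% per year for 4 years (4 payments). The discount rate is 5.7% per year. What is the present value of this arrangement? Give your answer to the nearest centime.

CHF 106,731.06

Periodic rate r = 0.057 per year.
Growing ordinary annuity: PV = PMT₁ × [1 − ((1+g)/(1+r))^n] / (r − g) = 29,450 × [1 − ((1+0.0266)/(1+r))^4] / (r − 0.0266) = CHF 106,731.06.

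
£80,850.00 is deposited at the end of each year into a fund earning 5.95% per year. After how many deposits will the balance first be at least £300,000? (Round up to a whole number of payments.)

Periodic rate r = 0.0595 per year.
Ordinary annuity FV: 300,000 = 80,850 × [((1+r)^n − 1)/r].
(1+r)^n = 1 + 300,000 × r / 80,850, so n = ln(1 + 300,000·r/80,850) / ln(1+r) = 3.45.
Round up to a whole number of payments: n = 4.

4 payments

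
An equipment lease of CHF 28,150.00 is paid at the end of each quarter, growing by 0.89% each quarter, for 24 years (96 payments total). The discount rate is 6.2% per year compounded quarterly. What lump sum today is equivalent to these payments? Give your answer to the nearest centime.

CHF 1,984,383.49

Periodic rate r = 0.062/4 per quarter; n is counted in quarters.
Growing ordinary annuity: PV = PMT₁ × [1 − ((1+g)/(1+r))^n] / (r − g) = 28,150 × [1 − ((1+0.0089)/(1+r))^96] / (r − 0.0089) = CHF 1,984,383.49.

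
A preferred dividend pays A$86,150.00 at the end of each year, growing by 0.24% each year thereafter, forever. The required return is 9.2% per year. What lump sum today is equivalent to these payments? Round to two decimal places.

Periodic rate r = 0.092 per year.
Growing perpetuity (Gordon): PV = PMT₁ / (r − g) = 86,150 / (r − 0.0024) = A$961,495.54.

A$961,495.54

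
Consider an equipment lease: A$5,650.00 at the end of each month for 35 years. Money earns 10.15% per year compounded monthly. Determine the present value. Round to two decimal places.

This is an ordinary annuity: 420 payments of A$5,650.00 at the end of each month.
Periodic rate r = 0.1015/12 per month; n is counted in months.
PV = PMT × [(1 − (1+r)^−n)/r] = 5,650 × [1 − (1+r)^−420] / r = A$648,552.62

A$648,552.62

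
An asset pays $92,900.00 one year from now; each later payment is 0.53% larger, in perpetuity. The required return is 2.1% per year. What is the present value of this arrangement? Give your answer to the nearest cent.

$5,917,197.45

Periodic rate r = 0.021 per year.
Growing perpetuity (Gordon): PV = PMT₁ / (r − g) = 92,900 / (r − 0.0053) = $5,917,197.45.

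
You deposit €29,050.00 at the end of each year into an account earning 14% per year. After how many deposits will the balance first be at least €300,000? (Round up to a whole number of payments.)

7 payments

Periodic rate r = 0.14 per year.
Ordinary annuity FV: 300,000 = 29,050 × [((1+r)^n − 1)/r].
(1+r)^n = 1 + 300,000 × r / 29,050, so n = ln(1 + 300,000·r/29,050) / ln(1+r) = 6.83.
Round up to a whole number of payments: n = 7.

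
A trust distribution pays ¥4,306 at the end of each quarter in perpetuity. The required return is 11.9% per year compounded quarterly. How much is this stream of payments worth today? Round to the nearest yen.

Periodic rate r = 0.119/4 per quarter.
Level perpetuity: PV = PMT / r = 4,306 / (0.119/4) = ¥144,739.

¥144,739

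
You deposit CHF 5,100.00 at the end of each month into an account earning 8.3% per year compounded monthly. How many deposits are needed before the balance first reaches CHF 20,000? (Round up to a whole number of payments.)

4 payments

Periodic rate r = 0.083/12 per month; n is counted in months.
Ordinary annuity FV: 20,000 = 5,100 × [((1+r)^n − 1)/r].
(1+r)^n = 1 + 20,000 × r / 5,100, so n = ln(1 + 20,000·r/5,100) / ln(1+r) = 3.88.
Round up to a whole number of payments: n = 4.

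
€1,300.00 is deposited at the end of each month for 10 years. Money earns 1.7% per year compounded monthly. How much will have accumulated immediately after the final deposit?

This is an ordinary annuity: 120 deposits of €1,300.00 at the end of each month.
Periodic rate r = 0.017/12 per month; n is counted in months.
FV = PMT × [((1+r)^n − 1)/r] = 1,300 × [(1+r)^120 − 1] / r = €169,913.61

€169,913.61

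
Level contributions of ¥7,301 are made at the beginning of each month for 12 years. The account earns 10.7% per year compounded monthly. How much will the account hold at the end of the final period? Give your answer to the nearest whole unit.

¥2,140,077

This is an annuity due: 144 deposits of ¥7,301 at the beginning of each month.
Periodic rate r = 0.107/12 per month; n is counted in months.
FV = PMT × [((1+r)^n − 1)/r] × (1+r) = 7,301 × [(1+r)^144 − 1] / r × (1+r) = ¥2,140,077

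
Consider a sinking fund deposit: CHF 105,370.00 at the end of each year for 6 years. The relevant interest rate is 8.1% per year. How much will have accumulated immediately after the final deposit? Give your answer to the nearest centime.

This is an ordinary annuity: 6 deposits of CHF 105,370.00 at the end of each year.
Periodic rate r = 0.081 per year.
FV = PMT × [((1+r)^n − 1)/r] = 105,370 × [(1+r)^6 − 1] / r = CHF 774,938.75

CHF 774,938.75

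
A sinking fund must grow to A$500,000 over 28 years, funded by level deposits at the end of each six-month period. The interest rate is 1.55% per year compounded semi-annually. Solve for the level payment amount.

Level ordinary annuity; solve FV = PMT × [((1+r)^n − 1)/r] for PMT.
Periodic rate r = 0.0155/2 per half-year; n is counted in half-years.
With n = 56: PMT = 500,000 / ([((1+r)^n − 1)/r]) = A$7,164.80

A$7,164.80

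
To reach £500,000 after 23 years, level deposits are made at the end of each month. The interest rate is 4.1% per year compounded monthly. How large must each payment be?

£1,092.60

Level ordinary annuity; solve FV = PMT × [((1+r)^n − 1)/r] for PMT.
Periodic rate r = 0.041/12 per month; n is counted in months.
With n = 276: PMT = 500,000 / ([((1+r)^n − 1)/r]) = £1,092.60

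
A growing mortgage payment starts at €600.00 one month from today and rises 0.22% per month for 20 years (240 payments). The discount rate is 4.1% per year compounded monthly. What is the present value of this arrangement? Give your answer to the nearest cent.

€124,580.01

Periodic rate r = 0.041/12 per month; n is counted in months.
Growing ordinary annuity: PV = PMT₁ × [1 − ((1+g)/(1+r))^n] / (r − g) = 600 × [1 − ((1+0.0022)/(1+r))^240] / (r − 0.0022) = €124,580.01.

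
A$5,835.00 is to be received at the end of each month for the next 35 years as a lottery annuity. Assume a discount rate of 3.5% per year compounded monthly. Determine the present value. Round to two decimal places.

A$1,411,839.40

This is an ordinary annuity: 420 payments of A$5,835.00 at the end of each month.
Periodic rate r = 0.035/12 per month; n is counted in months.
PV = PMT × [(1 − (1+r)^−n)/r] = 5,835 × [1 − (1+r)^−420] / r = A$1,411,839.40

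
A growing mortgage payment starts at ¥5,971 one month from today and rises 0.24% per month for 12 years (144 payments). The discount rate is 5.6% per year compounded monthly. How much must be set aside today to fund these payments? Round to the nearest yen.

Periodic rate r = 0.056/12 per month; n is counted in months.
Growing ordinary annuity: PV = PMT₁ × [1 − ((1+g)/(1+r))^n] / (r − g) = 5,971 × [1 − ((1+0.0024)/(1+r))^144] / (r − 0.0024) = ¥731,414.

¥731,414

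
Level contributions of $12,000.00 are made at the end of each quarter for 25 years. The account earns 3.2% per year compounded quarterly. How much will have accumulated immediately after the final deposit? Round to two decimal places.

$1,827,702.32

This is an ordinary annuity: 100 deposits of $12,000.00 at the end of each quarter.
Periodic rate r = 0.032/4 per quarter; n is counted in quarters.
FV = PMT × [((1+r)^n − 1)/r] = 12,000 × [(1+r)^100 − 1] / r = $1,827,702.32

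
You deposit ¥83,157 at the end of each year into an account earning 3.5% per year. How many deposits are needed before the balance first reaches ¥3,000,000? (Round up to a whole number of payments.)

Periodic rate r = 0.035 per year.
Ordinary annuity FV: 3,000,000 = 83,157 × [((1+r)^n − 1)/r].
(1+r)^n = 1 + 3,000,000 × r / 83,157, so n = ln(1 + 3,000,000·r/83,157) / ln(1+r) = 23.74.
Round up to a whole number of payments: n = 24.

24 payments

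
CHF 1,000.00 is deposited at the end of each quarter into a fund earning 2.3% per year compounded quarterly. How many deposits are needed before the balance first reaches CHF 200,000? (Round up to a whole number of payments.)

134 payments

Periodic rate r = 0.023/4 per quarter; n is counted in quarters.
Ordinary annuity FV: 200,000 = 1,000 × [((1+r)^n − 1)/r].
(1+r)^n = 1 + 200,000 × r / 1,000, so n = ln(1 + 200,000·r/1,000) / ln(1+r) = 133.51.
Round up to a whole number of payments: n = 134.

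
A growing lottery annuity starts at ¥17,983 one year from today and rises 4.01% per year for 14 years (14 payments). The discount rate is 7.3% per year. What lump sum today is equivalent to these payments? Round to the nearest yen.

Periodic rate r = 0.073 per year.
Growing ordinary annuity: PV = PMT₁ × [1 − ((1+g)/(1+r))^n] / (r − g) = 17,983 × [1 − ((1+0.0401)/(1+r))^14] / (r − 0.0401) = ¥193,151.

¥193,151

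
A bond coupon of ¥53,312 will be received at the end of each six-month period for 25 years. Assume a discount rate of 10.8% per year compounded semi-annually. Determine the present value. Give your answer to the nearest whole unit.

¥916,072

This is an ordinary annuity: 50 payments of ¥53,312 at the end of each six-month period.
Periodic rate r = 0.108/2 per half-year; n is counted in half-years.
PV = PMT × [(1 − (1+r)^−n)/r] = 53,312 × [1 − (1+r)^−50] / r = ¥916,072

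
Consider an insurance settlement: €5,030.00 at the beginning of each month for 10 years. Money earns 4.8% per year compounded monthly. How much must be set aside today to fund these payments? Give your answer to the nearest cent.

This is an annuity due: 120 payments of €5,030.00 at the beginning of each month.
Periodic rate r = 0.048/12 per month; n is counted in months.
PV = PMT × [(1 − (1+r)^−n)/r] × (1+r) = 5,030 × [1 − (1+r)^−120] / r × (1+r) = €480,549.06

€480,549.06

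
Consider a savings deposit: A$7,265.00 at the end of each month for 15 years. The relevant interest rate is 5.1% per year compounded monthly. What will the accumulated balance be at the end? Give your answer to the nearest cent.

A$1,958,154.43

This is an ordinary annuity: 180 deposits of A$7,265.00 at the end of each month.
Periodic rate r = 0.051/12 per month; n is counted in months.
FV = PMT × [((1+r)^n − 1)/r] = 7,265 × [(1+r)^180 − 1] / r = A$1,958,154.43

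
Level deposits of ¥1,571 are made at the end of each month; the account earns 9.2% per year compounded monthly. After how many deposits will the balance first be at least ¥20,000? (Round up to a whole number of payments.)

Periodic rate r = 0.092/12 per month; n is counted in months.
Ordinary annuity FV: 20,000 = 1,571 × [((1+r)^n − 1)/r].
(1+r)^n = 1 + 20,000 × r / 1,571, so n = ln(1 + 20,000·r/1,571) / ln(1+r) = 12.19.
Round up to a whole number of payments: n = 13.

13 payments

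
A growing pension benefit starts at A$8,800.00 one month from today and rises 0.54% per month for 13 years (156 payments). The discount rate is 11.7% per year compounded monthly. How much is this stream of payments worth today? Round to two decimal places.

Periodic rate r = 0.117/12 per month; n is counted in months.
Growing ordinary annuity: PV = PMT₁ × [1 − ((1+g)/(1+r))^n] / (r − g) = 8,800 × [1 − ((1+0.0054)/(1+r))^156] / (r − 0.0054) = A$991,424.01.

A$991,424.01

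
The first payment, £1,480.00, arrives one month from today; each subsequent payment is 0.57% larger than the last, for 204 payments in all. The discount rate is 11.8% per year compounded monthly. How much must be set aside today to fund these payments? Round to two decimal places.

Periodic rate r = 0.118/12 per month; n is counted in months.
Growing ordinary annuity: PV = PMT₁ × [1 − ((1+g)/(1+r))^n] / (r − g) = 1,480 × [1 − ((1+0.0057)/(1+r))^204] / (r − 0.0057) = £202,973.77.

£202,973.77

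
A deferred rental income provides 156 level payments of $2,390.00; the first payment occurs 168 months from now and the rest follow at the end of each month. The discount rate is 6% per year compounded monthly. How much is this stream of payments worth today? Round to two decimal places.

Ordinary annuity of 156 payments, first payment at period 168.
Periodic rate r = 0.06/12 per month; n is counted in months.
The ordinary-annuity PV formula values the stream one period before the first payment (period 167); discount that back 167 periods:
PV₀ = 2,390 × [1 − (1+r)^−156] / r × (1+r)^−167 = $112,370.86

$112,370.86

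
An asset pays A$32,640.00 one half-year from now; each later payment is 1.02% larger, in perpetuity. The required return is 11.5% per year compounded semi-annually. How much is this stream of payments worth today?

Periodic rate r = 0.115/2 per half-year.
Growing perpetuity (Gordon): PV = PMT₁ / (r − g) = 32,640 / (r − 0.0102) = A$690,063.42.

A$690,063.42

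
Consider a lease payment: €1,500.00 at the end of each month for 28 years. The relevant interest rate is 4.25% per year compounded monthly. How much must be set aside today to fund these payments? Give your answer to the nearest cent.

€294,411.60

This is an ordinary annuity: 336 payments of €1,500.00 at the end of each month.
Periodic rate r = 0.0425/12 per month; n is counted in months.
PV = PMT × [(1 − (1+r)^−n)/r] = 1,500 × [1 − (1+r)^−336] / r = €294,411.60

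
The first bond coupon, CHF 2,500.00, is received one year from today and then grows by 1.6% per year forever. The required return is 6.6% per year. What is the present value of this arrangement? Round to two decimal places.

CHF 50,000.00

Periodic rate r = 0.066 per year.
Growing perpetuity (Gordon): PV = PMT₁ / (r − g) = 2,500 / (r − 0.016) = CHF 50,000.00.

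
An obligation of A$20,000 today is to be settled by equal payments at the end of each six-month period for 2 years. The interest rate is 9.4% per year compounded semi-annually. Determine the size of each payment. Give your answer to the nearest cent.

Level ordinary annuity; solve PV = PMT × [(1 − (1+r)^−n)/r] for PMT.
Periodic rate r = 0.094/2 per half-year; n is counted in half-years.
With n = 4: PMT = 20,000 / ([(1 − (1+r)^−n)/r]) = A$5,600.98

A$5,600.98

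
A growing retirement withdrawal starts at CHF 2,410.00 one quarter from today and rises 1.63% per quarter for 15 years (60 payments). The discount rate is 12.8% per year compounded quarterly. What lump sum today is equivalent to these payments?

Periodic rate r = 0.128/4 per quarter; n is counted in quarters.
Growing ordinary annuity: PV = PMT₁ × [1 − ((1+g)/(1+r))^n] / (r − g) = 2,410 × [1 − ((1+0.0163)/(1+r))^60] / (r − 0.0163) = CHF 92,317.32.

CHF 92,317.32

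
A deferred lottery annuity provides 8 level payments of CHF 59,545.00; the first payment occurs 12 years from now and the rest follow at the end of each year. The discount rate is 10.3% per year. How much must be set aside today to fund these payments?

CHF 106,884.49

Ordinary annuity of 8 payments, first payment at period 12.
Periodic rate r = 0.103 per year.
The ordinary-annuity PV formula values the stream one period before the first payment (period 11); discount that back 11 periods:
PV₀ = 59,545 × [1 − (1+r)^−8] / r × (1+r)^−11 = CHF 106,884.49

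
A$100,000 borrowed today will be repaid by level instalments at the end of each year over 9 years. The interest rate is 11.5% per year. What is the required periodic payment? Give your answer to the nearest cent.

A$18,412.60

Level ordinary annuity; solve PV = PMT × [(1 − (1+r)^−n)/r] for PMT.
Periodic rate r = 0.115 per year.
With n = 9: PMT = 100,000 / ([(1 − (1+r)^−n)/r]) = A$18,412.60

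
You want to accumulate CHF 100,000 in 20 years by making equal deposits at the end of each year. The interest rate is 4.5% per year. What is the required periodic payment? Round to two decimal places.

Level ordinary annuity; solve FV = PMT × [((1+r)^n − 1)/r] for PMT.
Periodic rate r = 0.045 per year.
With n = 20: PMT = 100,000 / ([((1+r)^n − 1)/r]) = CHF 3,187.61

CHF 3,187.61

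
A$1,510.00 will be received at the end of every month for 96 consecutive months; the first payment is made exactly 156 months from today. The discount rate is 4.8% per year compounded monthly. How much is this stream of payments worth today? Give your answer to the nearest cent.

A$64,727.94

Ordinary annuity of 96 payments, first payment at period 156.
Periodic rate r = 0.048/12 per month; n is counted in months.
The ordinary-annuity PV formula values the stream one period before the first payment (period 155); discount that back 155 periods:
PV₀ = 1,510 × [1 − (1+r)^−96] / r × (1+r)^−155 = A$64,727.94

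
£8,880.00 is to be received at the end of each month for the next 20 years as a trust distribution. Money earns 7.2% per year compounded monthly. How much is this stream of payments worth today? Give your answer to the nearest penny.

£1,127,834.88

This is an ordinary annuity: 240 payments of £8,880.00 at the end of each month.
Periodic rate r = 0.072/12 per month; n is counted in months.
PV = PMT × [(1 − (1+r)^−n)/r] = 8,880 × [1 − (1+r)^−240] / r = £1,127,834.88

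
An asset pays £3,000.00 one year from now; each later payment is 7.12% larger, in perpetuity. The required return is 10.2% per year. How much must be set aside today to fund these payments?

£97,402.60

Periodic rate r = 0.102 per year.
Growing perpetuity (Gordon): PV = PMT₁ / (r − g) = 3,000 / (r − 0.0712) = £97,402.60.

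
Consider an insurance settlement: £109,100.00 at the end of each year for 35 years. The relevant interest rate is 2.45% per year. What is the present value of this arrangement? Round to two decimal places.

This is an ordinary annuity: 35 payments of £109,100.00 at the end of each year.
Periodic rate r = 0.0245 per year.
PV = PMT × [(1 − (1+r)^−n)/r] = 109,100 × [1 − (1+r)^−35] / r = £2,544,351.13

£2,544,351.13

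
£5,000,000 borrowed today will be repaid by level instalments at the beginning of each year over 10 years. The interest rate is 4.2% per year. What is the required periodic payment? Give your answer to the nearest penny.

£597,512.11

Level annuity due; solve PV = PMT × [(1 − (1+r)^−n)/r] × (1+r) for PMT.
Periodic rate r = 0.042 per year.
With n = 10: PMT = 5,000,000 / ([(1 − (1+r)^−n)/r] × (1+r)) = £597,512.11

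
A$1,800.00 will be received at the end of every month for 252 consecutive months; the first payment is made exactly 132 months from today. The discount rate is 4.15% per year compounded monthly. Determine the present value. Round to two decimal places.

Ordinary annuity of 252 payments, first payment at period 132.
Periodic rate r = 0.0415/12 per month; n is counted in months.
The ordinary-annuity PV formula values the stream one period before the first payment (period 131); discount that back 131 periods:
PV₀ = 1,800 × [1 − (1+r)^−252] / r × (1+r)^−131 = A$192,399.02

A$192,399.02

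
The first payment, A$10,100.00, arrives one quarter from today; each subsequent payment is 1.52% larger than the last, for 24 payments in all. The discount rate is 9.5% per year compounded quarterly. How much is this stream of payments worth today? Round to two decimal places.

Periodic rate r = 0.095/4 per quarter; n is counted in quarters.
Growing ordinary annuity: PV = PMT₁ × [1 − ((1+g)/(1+r))^n] / (r − g) = 10,100 × [1 − ((1+0.0152)/(1+r))^24] / (r − 0.0152) = A$215,369.30.

A$215,369.30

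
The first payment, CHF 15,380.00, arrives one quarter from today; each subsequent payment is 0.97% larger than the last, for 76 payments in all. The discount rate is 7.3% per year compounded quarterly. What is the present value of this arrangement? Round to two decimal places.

Periodic rate r = 0.073/4 per quarter; n is counted in quarters.
Growing ordinary annuity: PV = PMT₁ × [1 − ((1+g)/(1+r))^n] / (r − g) = 15,380 × [1 − ((1+0.0097)/(1+r))^76] / (r − 0.0097) = CHF 851,124.76.

CHF 851,124.76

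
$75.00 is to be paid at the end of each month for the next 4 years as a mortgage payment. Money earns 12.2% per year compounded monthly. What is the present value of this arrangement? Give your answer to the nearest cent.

$2,837.45

This is an ordinary annuity: 48 payments of $75.00 at the end of each month.
Periodic rate r = 0.122/12 per month; n is counted in months.
PV = PMT × [(1 − (1+r)^−n)/r] = 75 × [1 − (1+r)^−48] / r = $2,837.45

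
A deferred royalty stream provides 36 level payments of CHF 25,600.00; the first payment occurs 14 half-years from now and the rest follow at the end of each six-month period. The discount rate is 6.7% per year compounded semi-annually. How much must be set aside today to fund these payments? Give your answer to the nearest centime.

Ordinary annuity of 36 payments, first payment at period 14.
Periodic rate r = 0.067/2 per half-year; n is counted in half-years.
The ordinary-annuity PV formula values the stream one period before the first payment (period 13); discount that back 13 periods:
PV₀ = 25,600 × [1 − (1+r)^−36] / r × (1+r)^−13 = CHF 345,870.93

CHF 345,870.93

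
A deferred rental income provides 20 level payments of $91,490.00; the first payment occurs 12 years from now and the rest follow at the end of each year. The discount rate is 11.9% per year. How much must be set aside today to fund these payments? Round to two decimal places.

$199,645.19

Ordinary annuity of 20 payments, first payment at period 12.
Periodic rate r = 0.119 per year.
The ordinary-annuity PV formula values the stream one period before the first payment (period 11); discount that back 11 periods:
PV₀ = 91,490 × [1 − (1+r)^−20] / r × (1+r)^−11 = $199,645.19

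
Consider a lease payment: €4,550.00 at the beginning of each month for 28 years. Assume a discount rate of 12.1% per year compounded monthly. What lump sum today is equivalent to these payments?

This is an annuity due: 336 payments of €4,550.00 at the beginning of each month.
Periodic rate r = 0.121/12 per month; n is counted in months.
PV = PMT × [(1 − (1+r)^−n)/r] × (1+r) = 4,550 × [1 − (1+r)^−336] / r × (1+r) = €440,131.41

€440,131.41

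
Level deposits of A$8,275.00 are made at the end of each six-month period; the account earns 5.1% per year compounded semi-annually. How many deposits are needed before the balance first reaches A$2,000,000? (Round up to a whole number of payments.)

Periodic rate r = 0.051/2 per half-year; n is counted in half-years.
Ordinary annuity FV: 2,000,000 = 8,275 × [((1+r)^n − 1)/r].
(1+r)^n = 1 + 2,000,000 × r / 8,275, so n = ln(1 + 2,000,000·r/8,275) / ln(1+r) = 78.19.
Round up to a whole number of payments: n = 79.

79 payments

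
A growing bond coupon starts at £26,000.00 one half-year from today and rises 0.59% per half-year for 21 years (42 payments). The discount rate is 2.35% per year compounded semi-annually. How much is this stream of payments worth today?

£960,714.55

Periodic rate r = 0.0235/2 per half-year; n is counted in half-years.
Growing ordinary annuity: PV = PMT₁ × [1 − ((1+g)/(1+r))^n] / (r − g) = 26,000 × [1 − ((1+0.0059)/(1+r))^42] / (r − 0.0059) = £960,714.55.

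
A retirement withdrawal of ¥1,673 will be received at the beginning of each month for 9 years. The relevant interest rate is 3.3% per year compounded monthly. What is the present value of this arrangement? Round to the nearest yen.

¥156,568

This is an annuity due: 108 payments of ¥1,673 at the beginning of each month.
Periodic rate r = 0.033/12 per month; n is counted in months.
PV = PMT × [(1 − (1+r)^−n)/r] × (1+r) = 1,673 × [1 − (1+r)^−108] / r × (1+r) = ¥156,568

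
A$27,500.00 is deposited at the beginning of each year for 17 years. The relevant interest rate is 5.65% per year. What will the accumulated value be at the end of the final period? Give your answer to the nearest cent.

A$794,761.15

This is an annuity due: 17 deposits of A$27,500.00 at the beginning of each year.
Periodic rate r = 0.0565 per year.
FV = PMT × [((1+r)^n − 1)/r] × (1+r) = 27,500 × [(1+r)^17 − 1] / r × (1+r) = A$794,761.15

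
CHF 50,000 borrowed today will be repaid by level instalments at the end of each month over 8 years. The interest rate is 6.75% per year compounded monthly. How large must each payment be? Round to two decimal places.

Level ordinary annuity; solve PV = PMT × [(1 − (1+r)^−n)/r] for PMT.
Periodic rate r = 0.0675/12 per month; n is counted in months.
With n = 96: PMT = 50,000 / ([(1 − (1+r)^−n)/r]) = CHF 675.48

CHF 675.48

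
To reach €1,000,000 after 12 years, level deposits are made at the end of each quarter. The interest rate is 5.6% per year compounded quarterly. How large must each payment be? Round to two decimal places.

€14,751.67

Level ordinary annuity; solve FV = PMT × [((1+r)^n − 1)/r] for PMT.
Periodic rate r = 0.056/4 per quarter; n is counted in quarters.
With n = 48: PMT = 1,000,000 / ([((1+r)^n − 1)/r]) = €14,751.67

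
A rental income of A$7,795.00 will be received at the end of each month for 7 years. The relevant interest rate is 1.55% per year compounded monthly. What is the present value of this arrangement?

A$620,129.70

This is an ordinary annuity: 84 payments of A$7,795.00 at the end of each month.
Periodic rate r = 0.0155/12 per month; n is counted in months.
PV = PMT × [(1 − (1+r)^−n)/r] = 7,795 × [1 − (1+r)^−84] / r = A$620,129.70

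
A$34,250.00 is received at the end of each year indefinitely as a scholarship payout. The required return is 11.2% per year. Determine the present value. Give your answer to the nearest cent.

Periodic rate r = 0.112 per year.
Level perpetuity: PV = PMT / r = 34,250 / (0.112) = A$305,803.57.

A$305,803.57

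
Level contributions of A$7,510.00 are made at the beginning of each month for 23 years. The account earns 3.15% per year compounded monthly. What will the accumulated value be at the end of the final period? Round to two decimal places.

A$3,045,564.02

This is an annuity due: 276 deposits of A$7,510.00 at the beginning of each month.
Periodic rate r = 0.0315/12 per month; n is counted in months.
FV = PMT × [((1+r)^n − 1)/r] × (1+r) = 7,510 × [(1+r)^276 − 1] / r × (1+r) = A$3,045,564.02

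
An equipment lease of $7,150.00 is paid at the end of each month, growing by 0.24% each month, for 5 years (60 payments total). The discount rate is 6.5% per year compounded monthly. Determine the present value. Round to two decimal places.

$391,021.79

Periodic rate r = 0.065/12 per month; n is counted in months.
Growing ordinary annuity: PV = PMT₁ × [1 − ((1+g)/(1+r))^n] / (r − g) = 7,150 × [1 − ((1+0.0024)/(1+r))^60] / (r − 0.0024) = $391,021.79.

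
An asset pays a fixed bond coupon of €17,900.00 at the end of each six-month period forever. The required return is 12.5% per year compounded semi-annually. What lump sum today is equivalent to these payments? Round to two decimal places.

€286,400.00

Periodic rate r = 0.125/2 per half-year.
Level perpetuity: PV = PMT / r = 17,900 / (0.125/2) = €286,400.00.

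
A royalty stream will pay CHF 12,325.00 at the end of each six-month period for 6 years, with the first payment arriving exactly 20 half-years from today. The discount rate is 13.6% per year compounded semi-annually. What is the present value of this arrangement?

CHF 28,349.33

Ordinary annuity of 12 payments, first payment at period 20.
Periodic rate r = 0.136/2 per half-year; n is counted in half-years.
The ordinary-annuity PV formula values the stream one period before the first payment (period 19); discount that back 19 periods:
PV₀ = 12,325 × [1 − (1+r)^−12] / r × (1+r)^−19 = CHF 28,349.33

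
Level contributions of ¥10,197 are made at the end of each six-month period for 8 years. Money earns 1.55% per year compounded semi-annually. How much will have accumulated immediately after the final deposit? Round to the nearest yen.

This is an ordinary annuity: 16 deposits of ¥10,197 at the end of each six-month period.
Periodic rate r = 0.0155/2 per half-year; n is counted in half-years.
FV = PMT × [((1+r)^n − 1)/r] = 10,197 × [(1+r)^16 − 1] / r = ¥172,987

¥172,987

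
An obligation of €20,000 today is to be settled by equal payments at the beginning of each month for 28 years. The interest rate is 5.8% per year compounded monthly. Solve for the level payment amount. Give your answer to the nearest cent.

€119.93

Level annuity due; solve PV = PMT × [(1 − (1+r)^−n)/r] × (1+r) for PMT.
Periodic rate r = 0.058/12 per month; n is counted in months.
With n = 336: PMT = 20,000 / ([(1 − (1+r)^−n)/r] × (1+r)) = €119.93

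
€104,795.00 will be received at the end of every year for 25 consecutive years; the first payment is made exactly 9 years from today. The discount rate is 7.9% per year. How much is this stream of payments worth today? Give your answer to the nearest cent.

€614,111.73

Ordinary annuity of 25 payments, first payment at period 9.
Periodic rate r = 0.079 per year.
The ordinary-annuity PV formula values the stream one period before the first payment (period 8); discount that back 8 periods:
PV₀ = 104,795 × [1 − (1+r)^−25] / r × (1+r)^−8 = €614,111.73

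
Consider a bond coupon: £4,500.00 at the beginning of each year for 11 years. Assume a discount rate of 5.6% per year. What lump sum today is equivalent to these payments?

This is an annuity due: 11 payments of £4,500.00 at the beginning of each year.
Periodic rate r = 0.056 per year.
PV = PMT × [(1 − (1+r)^−n)/r] × (1+r) = 4,500 × [1 − (1+r)^−11] / r × (1+r) = £38,257.21

£38,257.21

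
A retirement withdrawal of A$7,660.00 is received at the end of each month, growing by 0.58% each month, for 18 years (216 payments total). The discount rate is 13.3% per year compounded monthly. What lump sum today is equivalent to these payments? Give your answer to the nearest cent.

A$982,266.95

Periodic rate r = 0.133/12 per month; n is counted in months.
Growing ordinary annuity: PV = PMT₁ × [1 − ((1+g)/(1+r))^n] / (r − g) = 7,660 × [1 − ((1+0.0058)/(1+r))^216] / (r − 0.0058) = A$982,266.95.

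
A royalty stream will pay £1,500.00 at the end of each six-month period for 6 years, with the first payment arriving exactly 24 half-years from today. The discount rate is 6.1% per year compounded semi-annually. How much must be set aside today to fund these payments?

£7,459.16

Ordinary annuity of 12 payments, first payment at period 24.
Periodic rate r = 0.061/2 per half-year; n is counted in half-years.
The ordinary-annuity PV formula values the stream one period before the first payment (period 23); discount that back 23 periods:
PV₀ = 1,500 × [1 − (1+r)^−12] / r × (1+r)^−23 = £7,459.16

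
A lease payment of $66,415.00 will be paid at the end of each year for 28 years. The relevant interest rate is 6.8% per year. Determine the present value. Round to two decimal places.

This is an ordinary annuity: 28 payments of $66,415.00 at the end of each year.
Periodic rate r = 0.068 per year.
PV = PMT × [(1 − (1+r)^−n)/r] = 66,415 × [1 − (1+r)^−28] / r = $821,894.30

$821,894.30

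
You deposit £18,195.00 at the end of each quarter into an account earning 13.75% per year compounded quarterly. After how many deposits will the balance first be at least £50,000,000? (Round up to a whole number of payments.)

135 payments

Periodic rate r = 0.1375/4 per quarter; n is counted in quarters.
Ordinary annuity FV: 50,000,000 = 18,195 × [((1+r)^n − 1)/r].
(1+r)^n = 1 + 50,000,000 × r / 18,195, so n = ln(1 + 50,000,000·r/18,195) / ln(1+r) = 134.88.
Round up to a whole number of payments: n = 135.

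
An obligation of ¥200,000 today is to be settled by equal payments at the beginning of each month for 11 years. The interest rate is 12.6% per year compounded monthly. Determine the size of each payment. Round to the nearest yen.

Level annuity due; solve PV = PMT × [(1 − (1+r)^−n)/r] × (1+r) for PMT.
Periodic rate r = 0.126/12 per month; n is counted in months.
With n = 132: PMT = 200,000 / ([(1 − (1+r)^−n)/r] × (1+r)) = ¥2,778

¥2,778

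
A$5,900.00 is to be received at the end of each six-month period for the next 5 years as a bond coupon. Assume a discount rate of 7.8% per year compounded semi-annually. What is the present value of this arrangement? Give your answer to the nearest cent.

A$48,093.40

This is an ordinary annuity: 10 payments of A$5,900.00 at the end of each six-month period.
Periodic rate r = 0.078/2 per half-year; n is counted in half-years.
PV = PMT × [(1 − (1+r)^−n)/r] = 5,900 × [1 − (1+r)^−10] / r = A$48,093.40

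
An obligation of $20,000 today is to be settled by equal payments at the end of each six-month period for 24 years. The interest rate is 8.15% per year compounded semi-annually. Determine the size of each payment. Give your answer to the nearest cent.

$955.47

Level ordinary annuity; solve PV = PMT × [(1 − (1+r)^−n)/r] for PMT.
Periodic rate r = 0.0815/2 per half-year; n is counted in half-years.
With n = 48: PMT = 20,000 / ([(1 − (1+r)^−n)/r]) = $955.47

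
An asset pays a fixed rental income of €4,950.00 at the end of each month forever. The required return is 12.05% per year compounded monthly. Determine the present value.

€492,946.06

Periodic rate r = 0.1205/12 per month.
Level perpetuity: PV = PMT / r = 4,950 / (0.1205/12) = €492,946.06.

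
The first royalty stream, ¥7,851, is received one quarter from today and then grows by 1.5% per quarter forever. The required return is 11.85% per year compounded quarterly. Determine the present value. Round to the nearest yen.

Periodic rate r = 0.1185/4 per quarter.
Growing perpetuity (Gordon): PV = PMT₁ / (r − g) = 7,851 / (r − 0.015) = ¥536,821.

¥536,821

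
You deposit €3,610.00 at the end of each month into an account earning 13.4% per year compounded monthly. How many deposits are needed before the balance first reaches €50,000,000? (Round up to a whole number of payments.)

Periodic rate r = 0.134/12 per month; n is counted in months.
Ordinary annuity FV: 50,000,000 = 3,610 × [((1+r)^n − 1)/r].
(1+r)^n = 1 + 50,000,000 × r / 3,610, so n = ln(1 + 50,000,000·r/3,610) / ln(1+r) = 454.55.
Round up to a whole number of payments: n = 455.

455 payments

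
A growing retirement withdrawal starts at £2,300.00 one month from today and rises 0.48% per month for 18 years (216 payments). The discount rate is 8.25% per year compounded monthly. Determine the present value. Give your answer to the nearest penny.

Periodic rate r = 0.0825/12 per month; n is counted in months.
Growing ordinary annuity: PV = PMT₁ × [1 − ((1+g)/(1+r))^n] / (r − g) = 2,300 × [1 − ((1+0.0048)/(1+r))^216] / (r − 0.0048) = £398,547.82.

£398,547.82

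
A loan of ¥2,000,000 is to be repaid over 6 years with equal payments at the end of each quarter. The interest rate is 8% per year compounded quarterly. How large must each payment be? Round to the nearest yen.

¥105,742

Level ordinary annuity; solve PV = PMT × [(1 − (1+r)^−n)/r] for PMT.
Periodic rate r = 0.08/4 per quarter; n is counted in quarters.
With n = 24: PMT = 2,000,000 / ([(1 − (1+r)^−n)/r]) = ¥105,742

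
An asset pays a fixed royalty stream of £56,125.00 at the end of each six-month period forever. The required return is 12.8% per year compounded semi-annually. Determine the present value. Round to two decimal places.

Periodic rate r = 0.128/2 per half-year.
Level perpetuity: PV = PMT / r = 56,125 / (0.128/2) = £876,953.12.

£876,953.12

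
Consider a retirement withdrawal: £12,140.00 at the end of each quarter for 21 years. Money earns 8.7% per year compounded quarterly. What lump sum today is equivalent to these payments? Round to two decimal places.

This is an ordinary annuity: 84 payments of £12,140.00 at the end of each quarter.
Periodic rate r = 0.087/4 per quarter; n is counted in quarters.
PV = PMT × [(1 − (1+r)^−n)/r] = 12,140 × [1 − (1+r)^−84] / r = £466,579.13

£466,579.13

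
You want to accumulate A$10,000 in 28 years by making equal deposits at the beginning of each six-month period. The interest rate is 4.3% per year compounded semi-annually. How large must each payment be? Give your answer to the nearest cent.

Level annuity due; solve FV = PMT × [((1+r)^n − 1)/r] × (1+r) for PMT.
Periodic rate r = 0.043/2 per half-year; n is counted in half-years.
With n = 56: PMT = 10,000 / ([((1+r)^n − 1)/r] × (1+r)) = A$91.86

A$91.86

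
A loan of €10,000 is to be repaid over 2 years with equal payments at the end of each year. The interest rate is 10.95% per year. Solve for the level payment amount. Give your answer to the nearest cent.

€5,835.46

Level ordinary annuity; solve PV = PMT × [(1 − (1+r)^−n)/r] for PMT.
Periodic rate r = 0.1095 per year.
With n = 2: PMT = 10,000 / ([(1 − (1+r)^−n)/r]) = €5,835.46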